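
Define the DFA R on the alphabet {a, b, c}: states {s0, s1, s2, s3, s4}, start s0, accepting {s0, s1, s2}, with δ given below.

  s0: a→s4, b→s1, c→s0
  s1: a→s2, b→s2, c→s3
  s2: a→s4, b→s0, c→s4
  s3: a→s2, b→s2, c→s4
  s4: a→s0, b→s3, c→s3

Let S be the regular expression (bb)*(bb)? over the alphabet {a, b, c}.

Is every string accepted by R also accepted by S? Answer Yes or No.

The string b is in L(R) but not in L(S).
So L(R) ⊄ L(S).

No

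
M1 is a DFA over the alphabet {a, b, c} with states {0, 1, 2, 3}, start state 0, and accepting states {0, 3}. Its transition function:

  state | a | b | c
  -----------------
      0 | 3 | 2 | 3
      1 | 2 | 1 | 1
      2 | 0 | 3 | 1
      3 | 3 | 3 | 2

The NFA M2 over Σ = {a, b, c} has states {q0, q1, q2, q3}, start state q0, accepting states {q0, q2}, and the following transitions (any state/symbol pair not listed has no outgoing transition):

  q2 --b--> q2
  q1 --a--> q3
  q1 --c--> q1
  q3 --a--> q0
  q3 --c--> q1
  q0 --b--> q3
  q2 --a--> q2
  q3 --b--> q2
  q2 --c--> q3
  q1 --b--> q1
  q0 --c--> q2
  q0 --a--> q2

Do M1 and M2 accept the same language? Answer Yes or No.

Yes

Exploring the product automaton M1 × M2 from the start pair (0, q0), following both machines on each input symbol, reaches 4 state pairs: (0, q0), (3, q2), (2, q3), (1, q1).
M1 accepts in {0, 3} and M2 accepts in {q0, q2}. In every reachable pair the two components are either both accepting — (0, q0), (3, q2) — or both non-accepting, so no string is accepted by exactly one of the machines: L(M1) \ L(M2) and L(M2) \ L(M1) are both empty.
Hence every string is accepted by M1 iff it is accepted by M2, and the two languages coincide.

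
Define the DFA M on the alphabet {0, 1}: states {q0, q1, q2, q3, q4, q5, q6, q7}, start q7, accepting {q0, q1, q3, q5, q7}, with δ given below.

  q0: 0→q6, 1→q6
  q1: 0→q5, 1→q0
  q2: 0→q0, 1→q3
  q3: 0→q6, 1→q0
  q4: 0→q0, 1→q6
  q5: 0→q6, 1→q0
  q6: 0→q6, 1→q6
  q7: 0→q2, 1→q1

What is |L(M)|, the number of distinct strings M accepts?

8

The useful subgraph on states {q0, q1, q2, q3, q5, q7} is acyclic, so L(M) is finite; the longest accepting path visits 4 useful states, giving maximum string length 3.
Counting accepting paths from q7 by length: 1 of length 0, 1 of length 1, 4 of length 2, 2 of length 3. Total 8.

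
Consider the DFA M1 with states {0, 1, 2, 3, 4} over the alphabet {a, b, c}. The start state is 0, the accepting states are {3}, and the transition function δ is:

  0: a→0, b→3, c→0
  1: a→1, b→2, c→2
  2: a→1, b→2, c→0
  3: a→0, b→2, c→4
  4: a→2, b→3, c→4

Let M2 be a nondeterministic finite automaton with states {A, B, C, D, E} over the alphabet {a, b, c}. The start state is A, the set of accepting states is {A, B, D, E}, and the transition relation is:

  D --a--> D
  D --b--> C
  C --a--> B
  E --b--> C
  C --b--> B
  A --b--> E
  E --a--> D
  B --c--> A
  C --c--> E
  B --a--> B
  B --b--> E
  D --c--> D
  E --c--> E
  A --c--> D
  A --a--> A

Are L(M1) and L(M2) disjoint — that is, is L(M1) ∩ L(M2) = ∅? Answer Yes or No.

No

The string b is accepted by both M1 and M2.
Hence L(M1) ∩ L(M2) ≠ ∅.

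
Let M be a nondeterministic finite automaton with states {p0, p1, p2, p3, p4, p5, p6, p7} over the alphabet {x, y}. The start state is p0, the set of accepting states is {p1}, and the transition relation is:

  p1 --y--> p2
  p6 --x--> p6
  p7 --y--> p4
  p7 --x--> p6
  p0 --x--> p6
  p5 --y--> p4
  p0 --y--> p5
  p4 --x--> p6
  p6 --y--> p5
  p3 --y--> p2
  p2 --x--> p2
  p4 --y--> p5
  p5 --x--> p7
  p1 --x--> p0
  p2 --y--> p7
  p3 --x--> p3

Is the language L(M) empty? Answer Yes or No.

The states reachable from the start state are {p0, p4, p5, p6, p7}.
None of the accepting states {p1} is reachable, so no string is accepted and L(M) = ∅.

Yes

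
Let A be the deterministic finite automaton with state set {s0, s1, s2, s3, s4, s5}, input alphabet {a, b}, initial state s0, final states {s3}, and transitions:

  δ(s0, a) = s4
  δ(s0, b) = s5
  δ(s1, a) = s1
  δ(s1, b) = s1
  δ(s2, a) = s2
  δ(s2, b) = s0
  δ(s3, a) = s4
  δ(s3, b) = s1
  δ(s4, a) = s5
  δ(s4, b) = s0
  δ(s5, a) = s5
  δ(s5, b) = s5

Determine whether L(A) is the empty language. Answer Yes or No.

The states reachable from the start state are {s0, s4, s5}.
None of the accepting states {s3} is reachable, so no string is accepted and L(A) = ∅.

Yes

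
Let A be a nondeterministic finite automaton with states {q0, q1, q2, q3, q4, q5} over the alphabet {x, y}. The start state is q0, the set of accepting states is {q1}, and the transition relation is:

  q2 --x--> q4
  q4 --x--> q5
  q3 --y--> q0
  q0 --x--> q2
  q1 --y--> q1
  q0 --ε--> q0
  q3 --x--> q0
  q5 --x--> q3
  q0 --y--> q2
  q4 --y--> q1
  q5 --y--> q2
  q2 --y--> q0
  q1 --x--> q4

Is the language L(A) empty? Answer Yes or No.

No

The string xxy is accepted: the run q0 → q2 → q4 → q1 ends in the accepting state q1.
Since at least one string is accepted, L(A) is not empty.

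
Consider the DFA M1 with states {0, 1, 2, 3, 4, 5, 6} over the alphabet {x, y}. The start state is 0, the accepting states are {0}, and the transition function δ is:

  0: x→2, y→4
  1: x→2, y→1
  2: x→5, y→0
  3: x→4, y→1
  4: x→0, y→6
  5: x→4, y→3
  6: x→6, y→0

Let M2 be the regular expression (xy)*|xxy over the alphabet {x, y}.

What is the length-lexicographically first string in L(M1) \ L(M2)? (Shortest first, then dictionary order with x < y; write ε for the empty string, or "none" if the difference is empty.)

yx

The string yx is accepted by M1 but not by M2.
No shorter string lies in the difference, and yx is the lexicographically first length-2 string in L(M1) \ L(M2).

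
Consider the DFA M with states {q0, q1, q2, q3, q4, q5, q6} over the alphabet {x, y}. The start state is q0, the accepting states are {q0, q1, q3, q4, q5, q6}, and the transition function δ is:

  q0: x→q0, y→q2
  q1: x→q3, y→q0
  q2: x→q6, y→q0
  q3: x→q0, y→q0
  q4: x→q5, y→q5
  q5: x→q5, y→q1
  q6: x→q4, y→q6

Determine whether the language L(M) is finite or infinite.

infinite

State q0 is reachable from the start and can reach an accepting state, and it lies on the cycle q0 → q0.
Traversing that cycle any number of times yields accepted strings of unbounded length, so the language is infinite.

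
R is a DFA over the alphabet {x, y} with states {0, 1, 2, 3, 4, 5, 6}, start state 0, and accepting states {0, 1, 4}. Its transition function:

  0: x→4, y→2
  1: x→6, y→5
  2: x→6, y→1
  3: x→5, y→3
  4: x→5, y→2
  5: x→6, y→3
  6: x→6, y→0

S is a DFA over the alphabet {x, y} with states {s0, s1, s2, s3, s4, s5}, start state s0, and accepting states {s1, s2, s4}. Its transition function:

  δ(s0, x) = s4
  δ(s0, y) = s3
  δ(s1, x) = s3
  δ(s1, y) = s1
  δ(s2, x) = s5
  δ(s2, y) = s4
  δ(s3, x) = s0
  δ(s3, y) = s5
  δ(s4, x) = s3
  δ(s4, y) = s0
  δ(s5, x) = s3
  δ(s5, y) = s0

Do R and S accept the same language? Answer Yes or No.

The empty string ε is accepted by R but rejected by S.
So L(R) ≠ L(S).

No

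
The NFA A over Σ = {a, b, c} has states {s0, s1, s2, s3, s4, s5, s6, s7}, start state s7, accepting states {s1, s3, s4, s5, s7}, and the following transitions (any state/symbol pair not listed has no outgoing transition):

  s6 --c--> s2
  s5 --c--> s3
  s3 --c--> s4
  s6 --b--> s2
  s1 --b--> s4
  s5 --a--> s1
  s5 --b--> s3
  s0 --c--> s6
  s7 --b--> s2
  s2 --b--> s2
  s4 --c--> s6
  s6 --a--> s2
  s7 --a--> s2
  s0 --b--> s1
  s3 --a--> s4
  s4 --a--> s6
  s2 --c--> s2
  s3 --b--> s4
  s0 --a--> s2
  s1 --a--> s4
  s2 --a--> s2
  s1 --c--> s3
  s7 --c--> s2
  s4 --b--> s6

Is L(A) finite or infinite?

finite

The useful states (reachable from s7 and able to reach an accepting state) are {s7}.
Restricted to these states the transition graph has no cycle, so every accepting path has bounded length and L is finite.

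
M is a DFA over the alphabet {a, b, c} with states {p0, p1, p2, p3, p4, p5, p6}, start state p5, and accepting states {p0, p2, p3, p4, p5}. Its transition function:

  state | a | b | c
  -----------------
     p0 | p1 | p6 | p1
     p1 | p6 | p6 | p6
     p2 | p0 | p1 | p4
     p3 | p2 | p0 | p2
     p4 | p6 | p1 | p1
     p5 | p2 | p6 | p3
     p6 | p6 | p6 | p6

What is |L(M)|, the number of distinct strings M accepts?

The useful subgraph on states {p0, p2, p3, p4, p5} is acyclic, so L(M) is finite; the longest accepting path visits 4 useful states, giving maximum string length 3.
Counting accepting paths from p5 by length: 1 of length 0, 2 of length 1, 5 of length 2, 4 of length 3. Total 12.

12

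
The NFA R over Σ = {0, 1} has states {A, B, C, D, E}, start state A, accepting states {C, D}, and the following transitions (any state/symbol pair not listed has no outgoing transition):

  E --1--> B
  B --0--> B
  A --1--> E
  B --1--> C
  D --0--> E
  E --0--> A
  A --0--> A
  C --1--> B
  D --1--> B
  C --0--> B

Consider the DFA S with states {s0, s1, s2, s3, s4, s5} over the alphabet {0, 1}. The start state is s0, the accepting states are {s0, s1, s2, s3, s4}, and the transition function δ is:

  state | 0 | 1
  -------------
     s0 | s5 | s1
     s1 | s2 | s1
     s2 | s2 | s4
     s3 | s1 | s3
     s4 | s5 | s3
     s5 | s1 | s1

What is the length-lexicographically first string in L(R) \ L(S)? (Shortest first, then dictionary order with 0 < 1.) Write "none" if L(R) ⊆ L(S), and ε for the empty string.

Exploring the product automaton R × S from the start pair (A, s0), following both machines on each input symbol, reaches 13 state pairs: (A, s0), (A, s5), (E, s1), (A, s1), (A, s2), (B, s1), (E, s4), (B, s2), (C, s1), (B, s3), (C, s4), (C, s3), (B, s5).
R accepts in {C, D} and S accepts in {s0, s1, s2, s3, s4}. The reachable pairs whose R-component is accepting are (C, s1), (C, s4), (C, s3); in each of them the S-component is accepting too, so the product for L(R) \ L(S) (R-component accepting, S-component rejecting) has no reachable accepting pair and the difference is empty.
So every string accepted by R is also accepted by S: L(R) \ L(S) = ∅ and there is no such string.

none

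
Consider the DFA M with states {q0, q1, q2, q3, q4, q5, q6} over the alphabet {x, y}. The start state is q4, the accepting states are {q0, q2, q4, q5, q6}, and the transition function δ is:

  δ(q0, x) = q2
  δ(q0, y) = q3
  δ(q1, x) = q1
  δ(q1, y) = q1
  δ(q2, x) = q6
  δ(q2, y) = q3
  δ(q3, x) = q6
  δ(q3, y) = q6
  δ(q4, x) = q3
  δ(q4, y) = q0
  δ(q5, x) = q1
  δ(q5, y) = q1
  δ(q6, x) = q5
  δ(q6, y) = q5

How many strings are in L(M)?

The useful subgraph on states {q0, q2, q3, q4, q5, q6} is acyclic, so L(M) is finite; the longest accepting path visits 6 useful states, giving maximum string length 5.
Counting accepting paths from q4 by length: 1 of length 0, 1 of length 1, 3 of length 2, 7 of length 3, 8 of length 4, 4 of length 5. Total 24.

24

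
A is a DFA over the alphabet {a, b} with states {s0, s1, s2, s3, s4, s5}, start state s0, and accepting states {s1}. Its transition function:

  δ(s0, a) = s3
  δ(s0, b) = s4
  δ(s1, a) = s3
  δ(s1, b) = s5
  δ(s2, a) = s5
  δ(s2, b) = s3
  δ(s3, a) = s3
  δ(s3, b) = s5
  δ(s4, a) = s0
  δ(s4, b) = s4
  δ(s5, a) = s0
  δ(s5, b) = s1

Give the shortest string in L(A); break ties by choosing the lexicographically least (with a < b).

A breadth-first search from s0 reaches an accepting state first via the path s0 → s3 → s5 → s1 on input abb.
No string of length < 3 is accepted (BFS exhausts all shorter strings without reaching an accepting state), and abb is the lexicographically least accepting string of length 3.

abb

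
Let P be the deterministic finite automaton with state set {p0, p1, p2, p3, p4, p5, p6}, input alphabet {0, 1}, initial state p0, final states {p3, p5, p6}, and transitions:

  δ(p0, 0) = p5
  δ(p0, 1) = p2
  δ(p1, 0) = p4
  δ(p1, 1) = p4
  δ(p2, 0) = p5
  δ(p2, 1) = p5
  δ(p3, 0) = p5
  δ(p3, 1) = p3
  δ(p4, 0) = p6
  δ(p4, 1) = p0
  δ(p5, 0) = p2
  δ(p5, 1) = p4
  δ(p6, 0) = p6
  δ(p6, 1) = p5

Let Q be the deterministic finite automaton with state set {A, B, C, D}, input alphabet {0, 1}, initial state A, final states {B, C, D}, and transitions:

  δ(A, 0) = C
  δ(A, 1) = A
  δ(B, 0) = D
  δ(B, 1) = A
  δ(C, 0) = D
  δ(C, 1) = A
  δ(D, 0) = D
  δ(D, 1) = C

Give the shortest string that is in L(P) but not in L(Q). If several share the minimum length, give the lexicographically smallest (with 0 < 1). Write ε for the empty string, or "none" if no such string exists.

11

The string 11 is accepted by P but not by Q.
No shorter string lies in the difference, and 11 is the lexicographically first length-2 string in L(P) \ L(Q).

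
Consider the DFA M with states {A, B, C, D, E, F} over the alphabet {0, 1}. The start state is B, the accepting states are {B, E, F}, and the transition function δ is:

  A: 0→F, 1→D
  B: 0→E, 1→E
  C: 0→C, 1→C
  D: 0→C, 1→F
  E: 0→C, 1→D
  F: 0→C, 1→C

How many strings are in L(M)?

5

The useful subgraph on states {B, D, E, F} is acyclic, so L(M) is finite; the longest accepting path visits 4 useful states, giving maximum string length 3.
Counting accepting paths from B by length: 1 of length 0, 2 of length 1, 2 of length 3. Total 5.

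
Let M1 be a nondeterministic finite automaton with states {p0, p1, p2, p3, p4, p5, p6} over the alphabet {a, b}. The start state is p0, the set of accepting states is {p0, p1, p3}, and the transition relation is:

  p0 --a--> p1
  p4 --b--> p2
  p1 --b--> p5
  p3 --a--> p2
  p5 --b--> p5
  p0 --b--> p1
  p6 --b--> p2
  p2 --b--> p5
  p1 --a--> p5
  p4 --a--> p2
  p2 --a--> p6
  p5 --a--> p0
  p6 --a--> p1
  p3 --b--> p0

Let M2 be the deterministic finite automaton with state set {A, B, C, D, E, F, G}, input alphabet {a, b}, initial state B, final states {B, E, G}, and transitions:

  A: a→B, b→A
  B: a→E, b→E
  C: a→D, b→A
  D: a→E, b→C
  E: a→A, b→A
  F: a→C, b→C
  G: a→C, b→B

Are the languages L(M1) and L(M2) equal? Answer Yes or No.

Yes

Exploring the product automaton M1 × M2 from the start pair (p0, B), following both machines on each input symbol, reaches 3 state pairs: (p0, B), (p1, E), (p5, A).
M1 accepts in {p0, p1, p3} and M2 accepts in {B, E, G}. In every reachable pair the two components are either both accepting — (p0, B), (p1, E) — or both non-accepting, so no string is accepted by exactly one of the machines: L(M1) \ L(M2) and L(M2) \ L(M1) are both empty.
Hence every string is accepted by M1 iff it is accepted by M2, and the two languages coincide.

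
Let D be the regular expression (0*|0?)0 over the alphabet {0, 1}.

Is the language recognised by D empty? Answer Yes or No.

The string 0 matches the expression, so it belongs to L(D).
Since L(D) contains at least one string, it is not empty.

No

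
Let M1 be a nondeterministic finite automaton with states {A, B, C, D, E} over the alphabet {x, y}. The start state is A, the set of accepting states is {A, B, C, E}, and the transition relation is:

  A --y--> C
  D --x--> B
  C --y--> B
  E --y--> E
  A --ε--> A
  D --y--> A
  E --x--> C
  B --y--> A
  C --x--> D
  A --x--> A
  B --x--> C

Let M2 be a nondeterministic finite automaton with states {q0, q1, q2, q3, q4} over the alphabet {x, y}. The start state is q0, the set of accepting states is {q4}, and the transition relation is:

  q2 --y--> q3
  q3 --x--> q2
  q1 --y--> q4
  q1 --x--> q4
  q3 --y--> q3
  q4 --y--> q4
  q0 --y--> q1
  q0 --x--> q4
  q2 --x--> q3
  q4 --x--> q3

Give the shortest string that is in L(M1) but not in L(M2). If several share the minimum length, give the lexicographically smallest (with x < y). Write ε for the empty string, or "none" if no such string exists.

The empty string ε is accepted by M1 but not by M2.
Since ε is the unique shortest string, it is the required witness.

ε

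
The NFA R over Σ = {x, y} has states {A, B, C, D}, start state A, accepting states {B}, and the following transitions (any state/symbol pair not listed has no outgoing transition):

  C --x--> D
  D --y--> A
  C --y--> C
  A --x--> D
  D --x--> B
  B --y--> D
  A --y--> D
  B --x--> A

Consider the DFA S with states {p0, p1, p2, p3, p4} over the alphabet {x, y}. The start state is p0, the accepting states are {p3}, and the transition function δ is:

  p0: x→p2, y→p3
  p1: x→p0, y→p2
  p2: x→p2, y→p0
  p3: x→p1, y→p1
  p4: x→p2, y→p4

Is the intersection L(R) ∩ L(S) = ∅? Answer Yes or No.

Yes

Exploring the product automaton R × S from the start pair (A, p0), following both machines on each input symbol, reaches 11 state pairs: (A, p0), (D, p2), (D, p3), (B, p2), (B, p1), (A, p1), (A, p2), (D, p0), (A, p3), (D, p1), (B, p0).
R accepts in {B} and S accepts in {p3}; no reachable pair has both components accepting, so no string drives both machines to acceptance simultaneously and L(R) ∩ L(S) = ∅.
So no string is accepted by both, and the intersection is empty.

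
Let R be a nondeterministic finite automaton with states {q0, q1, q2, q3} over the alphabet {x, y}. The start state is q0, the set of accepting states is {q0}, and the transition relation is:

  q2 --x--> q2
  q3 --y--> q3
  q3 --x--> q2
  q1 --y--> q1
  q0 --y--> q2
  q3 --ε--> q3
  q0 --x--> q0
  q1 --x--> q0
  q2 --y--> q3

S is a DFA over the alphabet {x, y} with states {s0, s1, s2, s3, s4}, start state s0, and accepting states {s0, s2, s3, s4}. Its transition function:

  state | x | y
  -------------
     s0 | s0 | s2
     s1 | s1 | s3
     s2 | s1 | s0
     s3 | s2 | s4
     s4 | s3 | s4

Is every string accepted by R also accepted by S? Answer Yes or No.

Exploring the product automaton R × S from the start pair (q0, s0), following both machines on each input symbol, reaches 9 state pairs: (q0, s0), (q2, s2), (q2, s1), (q3, s0), (q3, s3), (q2, s0), (q3, s2), (q3, s4), (q2, s3).
R accepts in {q0} and S accepts in {s0, s2, s3, s4}. The reachable pairs whose R-component is accepting are (q0, s0); in each of them the S-component is accepting too, so the product for L(R) \ L(S) (R-component accepting, S-component rejecting) has no reachable accepting pair and the difference is empty.
Hence every string in L(R) is also in L(S).

Yes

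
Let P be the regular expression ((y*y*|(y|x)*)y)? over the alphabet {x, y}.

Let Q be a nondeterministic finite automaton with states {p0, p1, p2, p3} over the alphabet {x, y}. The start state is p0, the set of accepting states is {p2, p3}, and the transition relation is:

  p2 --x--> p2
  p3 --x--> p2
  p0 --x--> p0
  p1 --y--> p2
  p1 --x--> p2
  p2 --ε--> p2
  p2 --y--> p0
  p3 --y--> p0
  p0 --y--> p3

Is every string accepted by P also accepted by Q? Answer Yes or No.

The empty string ε is in L(P) but not in L(Q).
So L(P) ⊄ L(Q).

No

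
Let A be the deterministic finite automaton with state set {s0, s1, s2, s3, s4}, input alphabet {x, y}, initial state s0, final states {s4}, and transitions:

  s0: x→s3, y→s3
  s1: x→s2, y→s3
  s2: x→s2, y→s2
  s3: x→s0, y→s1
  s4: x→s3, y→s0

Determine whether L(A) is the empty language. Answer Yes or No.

The states reachable from the start state are {s0, s1, s2, s3}.
None of the accepting states {s4} is reachable, so no string is accepted and L(A) = ∅.

Yes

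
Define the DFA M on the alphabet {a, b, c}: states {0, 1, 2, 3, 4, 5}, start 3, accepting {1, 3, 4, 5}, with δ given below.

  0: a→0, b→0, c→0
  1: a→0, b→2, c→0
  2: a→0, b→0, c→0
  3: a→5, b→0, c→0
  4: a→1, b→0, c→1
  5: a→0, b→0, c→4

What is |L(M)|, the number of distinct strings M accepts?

The useful subgraph on states {1, 3, 4, 5} is acyclic, so L(M) is finite; the longest accepting path visits 4 useful states, giving maximum string length 3.
Counting accepting paths from 3 by length: 1 of length 0, 1 of length 1, 1 of length 2, 2 of length 3. Total 5.

5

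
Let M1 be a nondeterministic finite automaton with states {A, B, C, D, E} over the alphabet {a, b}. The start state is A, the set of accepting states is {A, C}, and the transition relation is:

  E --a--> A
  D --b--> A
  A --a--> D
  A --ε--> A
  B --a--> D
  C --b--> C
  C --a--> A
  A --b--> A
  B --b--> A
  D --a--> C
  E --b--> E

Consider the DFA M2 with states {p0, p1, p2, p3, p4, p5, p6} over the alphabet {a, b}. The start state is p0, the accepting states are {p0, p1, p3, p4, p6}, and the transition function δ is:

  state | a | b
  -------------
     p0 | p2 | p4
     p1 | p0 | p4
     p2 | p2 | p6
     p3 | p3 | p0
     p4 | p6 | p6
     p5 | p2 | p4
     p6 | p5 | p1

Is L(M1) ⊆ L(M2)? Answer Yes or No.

No

The string aa is in L(M1) but not in L(M2).
So L(M1) ⊄ L(M2).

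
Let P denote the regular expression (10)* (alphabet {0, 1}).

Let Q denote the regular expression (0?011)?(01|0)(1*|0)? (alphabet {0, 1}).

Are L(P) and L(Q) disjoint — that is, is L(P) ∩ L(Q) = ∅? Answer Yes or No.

Yes

Converting the expression P to a DFA (subset construction, then merging equivalent states) gives the minimal DFA with states {p0, p1, p2}, start state p0, accepting states {p0} and transitions p0: 0→p1, 1→p2; p1: 0→p1, 1→p1; p2: 0→p0, 1→p1.
Converting the expression Q to a DFA (subset construction, then merging equivalent states) gives the minimal DFA with states {q0, q1, q2, q3, q4, q5, q6, q7, q8, q9, q10, q11}, start state q0, accepting states {q1, q3, q4, q6, q7, q9, q10, q11} and transitions q0: 0→q1, 1→q2; q1: 0→q3, 1→q4; q2: 0→q2, 1→q2; q3: 0→q2, 1→q5; q4: 0→q6, 1→q7; q5: 0→q2, 1→q8; q6: 0→q2, 1→q2; q7: 0→q9, 1→q10; q8: 0→q9, 1→q2; q9: 0→q6, 1→q11; q10: 0→q2, 1→q10; q11: 0→q6, 1→q10.
Exploring the product automaton P × Q from the start pair (p0, q0), following both machines on each input symbol, reaches 14 state pairs: (p0, q0), (p1, q1), (p2, q2), (p1, q3), (p1, q4), (p0, q2), (p1, q2), (p1, q5), (p1, q6), (p1, q7), (p1, q8), (p1, q9), (p1, q10), (p1, q11).
P accepts in {p0} and Q accepts in {q1, q3, q4, q6, q7, q9, q10, q11}; no reachable pair has both components accepting, so no string drives both machines to acceptance simultaneously and L(P) ∩ L(Q) = ∅.
So no string is accepted by both, and the intersection is empty.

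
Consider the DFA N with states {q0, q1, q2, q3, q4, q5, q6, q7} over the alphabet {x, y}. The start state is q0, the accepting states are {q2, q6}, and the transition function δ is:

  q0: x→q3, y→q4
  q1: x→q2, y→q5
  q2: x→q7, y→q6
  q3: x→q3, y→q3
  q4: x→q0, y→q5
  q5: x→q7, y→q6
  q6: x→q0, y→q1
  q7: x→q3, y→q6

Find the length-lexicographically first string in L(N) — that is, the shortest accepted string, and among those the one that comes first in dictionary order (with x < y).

yyy

A breadth-first search from q0 reaches an accepting state first via the path q0 → q4 → q5 → q6 on input yyy.
No string of length < 3 is accepted (BFS exhausts all shorter strings without reaching an accepting state), and yyy is the lexicographically least accepting string of length 3.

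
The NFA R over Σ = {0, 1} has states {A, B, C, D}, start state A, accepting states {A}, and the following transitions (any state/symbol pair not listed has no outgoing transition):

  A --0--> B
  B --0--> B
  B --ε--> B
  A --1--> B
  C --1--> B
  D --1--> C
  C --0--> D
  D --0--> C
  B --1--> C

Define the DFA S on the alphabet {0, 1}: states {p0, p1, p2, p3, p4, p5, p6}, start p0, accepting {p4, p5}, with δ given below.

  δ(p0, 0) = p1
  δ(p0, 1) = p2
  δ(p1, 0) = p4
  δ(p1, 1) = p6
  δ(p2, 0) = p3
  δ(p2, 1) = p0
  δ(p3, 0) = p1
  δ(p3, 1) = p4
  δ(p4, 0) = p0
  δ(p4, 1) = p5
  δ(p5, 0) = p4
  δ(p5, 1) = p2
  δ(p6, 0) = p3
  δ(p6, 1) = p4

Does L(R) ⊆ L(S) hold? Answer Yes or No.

The empty string ε is in L(R) but not in L(S).
So L(R) ⊄ L(S).

No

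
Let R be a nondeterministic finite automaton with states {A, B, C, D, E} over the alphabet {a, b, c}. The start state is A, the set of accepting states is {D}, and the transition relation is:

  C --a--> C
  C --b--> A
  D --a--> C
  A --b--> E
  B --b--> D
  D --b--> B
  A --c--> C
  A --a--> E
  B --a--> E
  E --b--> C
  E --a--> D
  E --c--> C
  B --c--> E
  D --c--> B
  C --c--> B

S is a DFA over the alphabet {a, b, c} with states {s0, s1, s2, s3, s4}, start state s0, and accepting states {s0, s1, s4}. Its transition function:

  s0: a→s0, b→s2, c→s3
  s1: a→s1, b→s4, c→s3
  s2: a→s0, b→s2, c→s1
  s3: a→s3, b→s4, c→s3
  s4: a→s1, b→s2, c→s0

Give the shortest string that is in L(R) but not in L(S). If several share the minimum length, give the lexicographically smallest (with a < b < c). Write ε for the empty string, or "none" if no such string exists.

aabb

The string aabb is accepted by R but not by S.
No shorter string lies in the difference, and aabb is the lexicographically first length-4 string in L(R) \ L(S).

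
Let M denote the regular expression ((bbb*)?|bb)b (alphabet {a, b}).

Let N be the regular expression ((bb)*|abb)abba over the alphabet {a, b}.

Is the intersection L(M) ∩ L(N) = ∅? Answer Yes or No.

Converting the expression M to a DFA (subset construction, then merging equivalent states) gives the minimal DFA with states {m0, m1, m2, m3, m4}, start state m0, accepting states {m2, m4} and transitions m0: a→m1, b→m2; m1: a→m1, b→m1; m2: a→m1, b→m3; m3: a→m1, b→m4; m4: a→m1, b→m4.
Converting the expression N to a DFA (subset construction, then merging equivalent states) gives the minimal DFA with states {n0, n1, n2, n3, n4, n5, n6, n7, n8, n9, n10, n11}, start state n0, accepting states {n8, n11} and transitions n0: a→n1, b→n2; n1: a→n3, b→n4; n2: a→n3, b→n5; n3: a→n3, b→n3; n4: a→n3, b→n6; n5: a→n7, b→n2; n6: a→n8, b→n3; n7: a→n3, b→n9; n8: a→n3, b→n9; n9: a→n3, b→n10; n10: a→n11, b→n3; n11: a→n3, b→n3.
Exploring the product automaton M × N from the start pair (m0, n0), following both machines on each input symbol, reaches 14 state pairs: (m0, n0), (m1, n1), (m2, n2), (m1, n3), (m1, n4), (m3, n5), (m1, n6), (m1, n7), (m4, n2), (m1, n8), (m1, n9), (m4, n5), (m1, n10), (m1, n11).
M accepts in {m2, m4} and N accepts in {n8, n11}; no reachable pair has both components accepting, so no string drives both machines to acceptance simultaneously and L(M) ∩ L(N) = ∅.
So no string is accepted by both, and the intersection is empty.

Yes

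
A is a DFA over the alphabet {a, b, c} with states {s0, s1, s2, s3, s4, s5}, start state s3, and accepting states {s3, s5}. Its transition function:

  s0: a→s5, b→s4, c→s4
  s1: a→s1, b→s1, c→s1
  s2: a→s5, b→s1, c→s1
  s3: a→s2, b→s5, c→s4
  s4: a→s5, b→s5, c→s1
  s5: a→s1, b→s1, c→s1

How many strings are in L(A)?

5

The useful subgraph on states {s2, s3, s4, s5} is acyclic, so L(A) is finite; the longest accepting path visits 3 useful states, giving maximum string length 2.
Counting accepting paths from s3 by length: 1 of length 0, 1 of length 1, 3 of length 2. Total 5.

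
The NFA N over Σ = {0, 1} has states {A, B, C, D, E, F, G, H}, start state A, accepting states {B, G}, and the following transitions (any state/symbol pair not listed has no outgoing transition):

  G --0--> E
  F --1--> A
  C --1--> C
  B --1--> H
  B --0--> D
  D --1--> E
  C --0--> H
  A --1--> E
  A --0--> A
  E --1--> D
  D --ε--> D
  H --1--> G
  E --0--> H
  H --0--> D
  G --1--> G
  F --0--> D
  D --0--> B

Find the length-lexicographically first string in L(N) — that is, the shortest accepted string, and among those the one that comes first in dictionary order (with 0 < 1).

101

A breadth-first search from A reaches an accepting state first via the path A → E → H → G on input 101.
No string of length < 3 is accepted (BFS exhausts all shorter strings without reaching an accepting state), and 101 is the lexicographically least accepting string of length 3.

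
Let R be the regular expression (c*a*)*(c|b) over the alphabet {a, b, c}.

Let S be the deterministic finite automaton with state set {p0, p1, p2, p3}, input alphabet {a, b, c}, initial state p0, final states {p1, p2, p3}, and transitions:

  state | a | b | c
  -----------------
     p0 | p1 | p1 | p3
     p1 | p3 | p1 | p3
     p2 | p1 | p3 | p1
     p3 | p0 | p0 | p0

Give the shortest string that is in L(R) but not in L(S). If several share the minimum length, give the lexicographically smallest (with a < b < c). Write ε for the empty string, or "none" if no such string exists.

cb

The string cb is accepted by R but not by S.
No shorter string lies in the difference, and cb is the lexicographically first length-2 string in L(R) \ L(S).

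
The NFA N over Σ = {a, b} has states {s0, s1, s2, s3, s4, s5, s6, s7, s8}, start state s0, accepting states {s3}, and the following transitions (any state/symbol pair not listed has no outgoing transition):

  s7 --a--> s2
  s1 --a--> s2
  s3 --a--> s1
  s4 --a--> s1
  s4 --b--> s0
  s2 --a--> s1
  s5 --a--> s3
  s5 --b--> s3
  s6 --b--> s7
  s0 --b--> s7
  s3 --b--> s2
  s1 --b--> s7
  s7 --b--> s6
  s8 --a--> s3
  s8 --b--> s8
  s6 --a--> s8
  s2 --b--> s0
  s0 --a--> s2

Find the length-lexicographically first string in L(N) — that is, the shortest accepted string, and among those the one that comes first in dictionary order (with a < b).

A breadth-first search from s0 reaches an accepting state first via the path s0 → s7 → s6 → s8 → s3 on input bbaa.
No string of length < 4 is accepted (BFS exhausts all shorter strings without reaching an accepting state), and bbaa is the lexicographically least accepting string of length 4.

bbaa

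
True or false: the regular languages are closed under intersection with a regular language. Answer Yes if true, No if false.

This is a special case of closure under intersection: the product of the two DFAs, accepting on F₁ × F₂, recognises the intersection.
So the regular languages are closed under intersection with a regular language.

Yes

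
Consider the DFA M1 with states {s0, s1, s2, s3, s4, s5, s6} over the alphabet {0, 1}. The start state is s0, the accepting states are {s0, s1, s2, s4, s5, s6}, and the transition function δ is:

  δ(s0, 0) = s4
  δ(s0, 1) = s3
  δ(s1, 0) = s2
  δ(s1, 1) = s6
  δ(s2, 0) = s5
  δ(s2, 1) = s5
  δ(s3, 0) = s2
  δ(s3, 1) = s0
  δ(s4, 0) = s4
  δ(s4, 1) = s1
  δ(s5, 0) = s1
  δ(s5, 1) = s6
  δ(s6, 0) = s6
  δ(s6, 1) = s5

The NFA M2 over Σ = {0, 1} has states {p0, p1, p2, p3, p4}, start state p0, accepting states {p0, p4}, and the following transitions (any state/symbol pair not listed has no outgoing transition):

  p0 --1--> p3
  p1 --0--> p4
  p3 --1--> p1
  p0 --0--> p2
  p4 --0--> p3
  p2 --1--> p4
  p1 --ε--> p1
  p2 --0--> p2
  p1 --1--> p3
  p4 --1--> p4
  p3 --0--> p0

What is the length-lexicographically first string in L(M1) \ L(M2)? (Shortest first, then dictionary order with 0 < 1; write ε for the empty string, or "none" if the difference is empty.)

0

The string 0 is accepted by M1 but not by M2.
No shorter string lies in the difference, and 0 is the lexicographically first length-1 string in L(M1) \ L(M2).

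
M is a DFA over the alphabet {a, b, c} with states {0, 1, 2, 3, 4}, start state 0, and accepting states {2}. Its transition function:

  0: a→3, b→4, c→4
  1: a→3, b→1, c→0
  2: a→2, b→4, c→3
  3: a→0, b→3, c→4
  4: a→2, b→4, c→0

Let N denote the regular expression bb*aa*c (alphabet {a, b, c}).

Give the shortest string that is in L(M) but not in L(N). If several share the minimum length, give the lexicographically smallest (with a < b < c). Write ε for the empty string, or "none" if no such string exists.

The string ba is accepted by M but not by N.
No shorter string lies in the difference, and ba is the lexicographically first length-2 string in L(M) \ L(N).

ba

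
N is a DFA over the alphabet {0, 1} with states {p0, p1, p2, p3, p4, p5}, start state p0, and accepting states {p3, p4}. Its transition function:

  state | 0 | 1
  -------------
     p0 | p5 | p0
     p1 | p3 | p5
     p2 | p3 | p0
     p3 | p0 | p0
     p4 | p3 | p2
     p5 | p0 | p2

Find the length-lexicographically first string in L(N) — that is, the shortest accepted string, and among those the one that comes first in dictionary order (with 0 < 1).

A breadth-first search from p0 reaches an accepting state first via the path p0 → p5 → p2 → p3 on input 010.
No string of length < 3 is accepted (BFS exhausts all shorter strings without reaching an accepting state), and 010 is the lexicographically least accepting string of length 3.

010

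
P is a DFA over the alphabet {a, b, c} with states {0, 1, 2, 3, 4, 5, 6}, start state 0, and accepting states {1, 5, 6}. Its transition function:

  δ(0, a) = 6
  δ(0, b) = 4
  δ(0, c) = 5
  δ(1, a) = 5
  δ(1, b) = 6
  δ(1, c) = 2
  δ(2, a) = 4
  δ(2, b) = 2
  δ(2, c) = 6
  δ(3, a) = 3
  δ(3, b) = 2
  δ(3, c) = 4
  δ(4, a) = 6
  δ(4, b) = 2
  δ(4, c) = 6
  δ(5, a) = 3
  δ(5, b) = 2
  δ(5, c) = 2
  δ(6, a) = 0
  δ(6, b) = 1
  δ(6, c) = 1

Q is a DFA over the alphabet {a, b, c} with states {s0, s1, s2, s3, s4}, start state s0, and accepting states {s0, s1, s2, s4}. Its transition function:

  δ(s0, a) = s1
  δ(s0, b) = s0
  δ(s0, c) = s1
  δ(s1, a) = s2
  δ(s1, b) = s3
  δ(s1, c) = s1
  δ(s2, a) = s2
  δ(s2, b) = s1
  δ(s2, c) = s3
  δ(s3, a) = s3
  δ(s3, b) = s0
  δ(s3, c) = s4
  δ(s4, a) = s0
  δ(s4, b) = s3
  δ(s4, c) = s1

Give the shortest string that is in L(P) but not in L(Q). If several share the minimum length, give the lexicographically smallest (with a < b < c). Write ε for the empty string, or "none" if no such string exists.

ab

The string ab is accepted by P but not by Q.
No shorter string lies in the difference, and ab is the lexicographically first length-2 string in L(P) \ L(Q).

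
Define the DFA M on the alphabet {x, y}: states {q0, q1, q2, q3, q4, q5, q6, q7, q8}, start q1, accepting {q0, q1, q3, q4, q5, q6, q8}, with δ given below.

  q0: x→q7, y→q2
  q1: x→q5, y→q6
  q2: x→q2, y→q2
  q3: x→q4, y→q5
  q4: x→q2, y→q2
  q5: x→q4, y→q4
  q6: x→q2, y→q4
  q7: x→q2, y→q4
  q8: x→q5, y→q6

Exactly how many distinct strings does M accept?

6

The useful subgraph on states {q1, q4, q5, q6} is acyclic, so L(M) is finite; the longest accepting path visits 3 useful states, giving maximum string length 2.
Counting accepting paths from q1 by length: 1 of length 0, 2 of length 1, 3 of length 2. Total 6.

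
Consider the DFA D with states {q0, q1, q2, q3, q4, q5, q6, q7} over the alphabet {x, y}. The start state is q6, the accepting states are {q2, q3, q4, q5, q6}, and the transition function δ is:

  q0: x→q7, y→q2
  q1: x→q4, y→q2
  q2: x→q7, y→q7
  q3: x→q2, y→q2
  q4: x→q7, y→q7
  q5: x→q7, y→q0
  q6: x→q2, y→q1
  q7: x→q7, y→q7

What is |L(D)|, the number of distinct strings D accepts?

The useful subgraph on states {q1, q2, q4, q6} is acyclic, so L(D) is finite; the longest accepting path visits 3 useful states, giving maximum string length 2.
Counting accepting paths from q6 by length: 1 of length 0, 1 of length 1, 2 of length 2. Total 4.

4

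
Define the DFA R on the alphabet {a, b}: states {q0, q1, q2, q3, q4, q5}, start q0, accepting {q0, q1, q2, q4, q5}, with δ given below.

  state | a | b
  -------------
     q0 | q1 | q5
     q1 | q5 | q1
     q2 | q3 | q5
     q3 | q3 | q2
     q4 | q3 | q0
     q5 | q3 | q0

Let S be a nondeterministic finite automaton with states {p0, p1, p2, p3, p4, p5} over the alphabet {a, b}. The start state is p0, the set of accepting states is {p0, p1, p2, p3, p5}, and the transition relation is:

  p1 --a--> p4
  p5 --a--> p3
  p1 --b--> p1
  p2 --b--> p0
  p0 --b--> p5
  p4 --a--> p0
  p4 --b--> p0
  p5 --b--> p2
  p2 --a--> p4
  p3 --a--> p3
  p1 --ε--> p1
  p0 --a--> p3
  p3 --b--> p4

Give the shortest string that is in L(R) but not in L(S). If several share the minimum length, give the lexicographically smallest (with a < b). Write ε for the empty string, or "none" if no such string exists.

ab

The string ab is accepted by R but not by S.
No shorter string lies in the difference, and ab is the lexicographically first length-2 string in L(R) \ L(S).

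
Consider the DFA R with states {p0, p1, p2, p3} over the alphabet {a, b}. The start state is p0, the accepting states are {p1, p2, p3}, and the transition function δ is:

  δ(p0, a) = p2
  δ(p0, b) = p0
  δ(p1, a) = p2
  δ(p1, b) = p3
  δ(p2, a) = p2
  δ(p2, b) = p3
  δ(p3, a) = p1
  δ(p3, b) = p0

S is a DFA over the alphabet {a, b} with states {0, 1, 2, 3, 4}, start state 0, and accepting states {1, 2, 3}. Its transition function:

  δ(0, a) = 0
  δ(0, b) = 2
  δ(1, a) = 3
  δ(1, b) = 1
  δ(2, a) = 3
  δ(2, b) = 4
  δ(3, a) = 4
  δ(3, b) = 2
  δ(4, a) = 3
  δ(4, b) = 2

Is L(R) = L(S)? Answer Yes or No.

The string a is accepted by R but rejected by S.
So L(R) ≠ L(S).

No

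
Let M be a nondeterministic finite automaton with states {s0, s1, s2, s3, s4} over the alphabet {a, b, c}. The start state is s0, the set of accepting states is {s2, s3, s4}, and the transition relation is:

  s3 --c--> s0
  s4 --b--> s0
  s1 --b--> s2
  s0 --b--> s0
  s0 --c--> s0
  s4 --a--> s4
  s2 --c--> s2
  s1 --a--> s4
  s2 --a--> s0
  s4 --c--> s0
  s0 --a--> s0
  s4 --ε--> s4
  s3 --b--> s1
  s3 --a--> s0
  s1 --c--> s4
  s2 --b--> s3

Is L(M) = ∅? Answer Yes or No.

The states reachable from the start state are {s0}.
None of the accepting states {s2, s3, s4} is reachable, so no string is accepted and L(M) = ∅.

Yes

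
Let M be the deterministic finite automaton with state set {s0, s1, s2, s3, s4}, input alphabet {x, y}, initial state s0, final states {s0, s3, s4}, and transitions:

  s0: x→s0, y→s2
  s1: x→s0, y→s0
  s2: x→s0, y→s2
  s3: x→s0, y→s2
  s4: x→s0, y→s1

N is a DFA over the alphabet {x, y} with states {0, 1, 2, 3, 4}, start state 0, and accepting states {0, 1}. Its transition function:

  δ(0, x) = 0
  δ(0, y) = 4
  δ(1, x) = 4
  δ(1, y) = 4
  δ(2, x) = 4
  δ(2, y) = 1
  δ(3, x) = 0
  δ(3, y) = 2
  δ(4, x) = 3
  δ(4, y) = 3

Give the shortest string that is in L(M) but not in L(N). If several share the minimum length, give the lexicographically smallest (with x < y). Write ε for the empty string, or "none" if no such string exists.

The string yx is accepted by M but not by N.
No shorter string lies in the difference, and yx is the lexicographically first length-2 string in L(M) \ L(N).

yx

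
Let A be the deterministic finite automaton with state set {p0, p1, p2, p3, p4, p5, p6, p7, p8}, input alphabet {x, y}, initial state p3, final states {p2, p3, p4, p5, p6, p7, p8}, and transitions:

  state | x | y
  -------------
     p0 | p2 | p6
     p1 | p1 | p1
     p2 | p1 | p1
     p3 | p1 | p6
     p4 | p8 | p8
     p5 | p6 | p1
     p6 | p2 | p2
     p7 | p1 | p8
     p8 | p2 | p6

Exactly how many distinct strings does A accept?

The useful subgraph on states {p2, p3, p6} is acyclic, so L(A) is finite; the longest accepting path visits 3 useful states, giving maximum string length 2.
Counting accepting paths from p3 by length: 1 of length 0, 1 of length 1, 2 of length 2. Total 4.

4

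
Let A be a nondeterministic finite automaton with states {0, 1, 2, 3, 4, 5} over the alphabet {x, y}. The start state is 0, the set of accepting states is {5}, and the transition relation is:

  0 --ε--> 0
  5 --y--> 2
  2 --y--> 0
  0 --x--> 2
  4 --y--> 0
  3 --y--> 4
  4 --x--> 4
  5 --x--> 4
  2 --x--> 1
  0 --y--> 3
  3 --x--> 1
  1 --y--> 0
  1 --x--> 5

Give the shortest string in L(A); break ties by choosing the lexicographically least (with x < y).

A breadth-first search from 0 reaches an accepting state first via the path 0 → 2 → 1 → 5 on input xxx.
No string of length < 3 is accepted (BFS exhausts all shorter strings without reaching an accepting state), and xxx is the lexicographically least accepting string of length 3.

xxx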